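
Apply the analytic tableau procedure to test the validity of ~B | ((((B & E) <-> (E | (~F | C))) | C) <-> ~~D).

Not valid

Assume the negation and expand:
Initial set: {~(~B | ((((B & E) <-> (E | (~F | C))) | C) <-> ~~D))}.
~(~B | ((((B & E) <-> (E | (~F | C))) | C) <-> ~~D)): α-rule — add ~~B, ~((((B & E) <-> (E | (~F | C))) | C) <-> ~~D).
~((((B & E) <-> (E | (~F | C))) | C) <-> ~~D): β-rule — branch into (((B & E) <-> (E | (~F | C))) | C), ~~~D  //  ~(((B & E) <-> (E | (~F | C))) | C), ~~D.
  branch 1 (add (((B & E) <-> (E | (~F | C))) | C), ~~~D):
    ~~~D: drop double negation, giving ~D.
    (((B & E) <-> (E | (~F | C))) | C): β-rule — branch into ((B & E) <-> (E | (~F | C)))  //  C.
      branch 1.1 (add ((B & E) <-> (E | (~F | C)))):
        ((B & E) <-> (E | (~F | C))): β-rule — branch into (B & E), (E | (~F | C))  //  ~(B & E), ~(E | (~F | C)).
          branch 1.1.1 (add (B & E), (E | (~F | C))):
            (B & E): α-rule — add B, E.
            (E | (~F | C)): β-rule — branch into E  //  (~F | C).
              branch 1.1.1.1 (add E):
                ○ open, literals {B=T, D=F, E=T}.
              branch 1.1.1.2 (add (~F | C)):
                (~F | C): β-rule — branch into ~F  //  C.
                  branch 1.1.1.2.1 (add ~F):
                    ○ open, literals {B=T, D=F, E=T, F=F}.
                  branch 1.1.1.2.2 (add C):
                    ○ open, literals {B=T, C=T, D=F, E=T}.
          branch 1.1.2 (add ~(B & E), ~(E | (~F | C))):
            ~(E | (~F | C)): α-rule — add ~E, ~(~F | C).
            ~(~F | C): α-rule — add ~~F, ~C.
            ~(B & E): β-rule — branch into ~B  //  ~E.
              branch 1.1.2.1 (add ~B):
                × closes — contains both B and ~B.
              branch 1.1.2.2 (add ~E):
                ○ open, literals {B=T, C=F, D=F, E=F, F=T}.
      branch 1.2 (add C):
        ○ open, literals {B=T, C=T, D=F}.
  branch 2 (add ~(((B & E) <-> (E | (~F | C))) | C), ~~D):
    ~(((B & E) <-> (E | (~F | C))) | C): α-rule — add ~((B & E) <-> (E | (~F | C))), ~C.
    ~~D: drop double negation, giving D.
    ~((B & E) <-> (E | (~F | C))): β-rule — branch into (B & E), ~(E | (~F | C))  //  ~(B & E), (E | (~F | C)).
      branch 2.1 (add (B & E), ~(E | (~F | C))):
        (B & E): α-rule — add B, E.
        ~(E | (~F | C)): α-rule — add ~E, ~(~F | C).
        × closes — contains both E and ~E.
      branch 2.2 (add ~(B & E), (E | (~F | C))):
        ~(B & E): β-rule — branch into ~B  //  ~E.
          branch 2.2.1 (add ~B):
            × closes — contains both B and ~B.
          branch 2.2.2 (add ~E):
            (E | (~F | C)): β-rule — branch into E  //  (~F | C).
              branch 2.2.2.1 (add E):
                × closes — contains both E and ~E.
              branch 2.2.2.2 (add (~F | C)):
                (~F | C): β-rule — branch into ~F  //  C.
                  branch 2.2.2.2.1 (add ~F):
                    ○ open, literals {B=T, C=F, D=T, E=F, F=F}.
                  branch 2.2.2.2.2 (add C):
                    × closes — contains both C and ~C.
5 branches closed, 6 open.
An open branch gives a countermodel: B=T, D=F, E=T (unmentioned atoms arbitrary); under it the original formula is false.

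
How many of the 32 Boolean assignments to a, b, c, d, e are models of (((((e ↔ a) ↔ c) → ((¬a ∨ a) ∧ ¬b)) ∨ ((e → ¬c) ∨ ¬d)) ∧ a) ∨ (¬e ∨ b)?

28

Initial set: {((((((e ↔ a) ↔ c) → ((¬a ∨ a) ∧ ¬b)) ∨ ((e → ¬c) ∨ ¬d)) ∧ a) ∨ (¬e ∨ b))}.
((((((e ↔ a) ↔ c) → ((¬a ∨ a) ∧ ¬b)) ∨ ((e → ¬c) ∨ ¬d)) ∧ a) ∨ (¬e ∨ b)): β-rule — branch into (((((e ↔ a) ↔ c) → ((¬a ∨ a) ∧ ¬b)) ∨ ((e → ¬c) ∨ ¬d)) ∧ a)  //  (¬e ∨ b).
  branch 1 (add (((((e ↔ a) ↔ c) → ((¬a ∨ a) ∧ ¬b)) ∨ ((e → ¬c) ∨ ¬d)) ∧ a)):
    (((((e ↔ a) ↔ c) → ((¬a ∨ a) ∧ ¬b)) ∨ ((e → ¬c) ∨ ¬d)) ∧ a): α-rule — add ((((e ↔ a) ↔ c) → ((¬a ∨ a) ∧ ¬b)) ∨ ((e → ¬c) ∨ ¬d)), a.
    ((((e ↔ a) ↔ c) → ((¬a ∨ a) ∧ ¬b)) ∨ ((e → ¬c) ∨ ¬d)): β-rule — branch into (((e ↔ a) ↔ c) → ((¬a ∨ a) ∧ ¬b))  //  ((e → ¬c) ∨ ¬d).
      branch 1.1 (add (((e ↔ a) ↔ c) → ((¬a ∨ a) ∧ ¬b))):
        (((e ↔ a) ↔ c) → ((¬a ∨ a) ∧ ¬b)): β-rule — branch into ¬((e ↔ a) ↔ c)  //  ((¬a ∨ a) ∧ ¬b).
          branch 1.1.1 (add ¬((e ↔ a) ↔ c)):
            ¬((e ↔ a) ↔ c): β-rule — branch into (e ↔ a), ¬c  //  ¬(e ↔ a), c.
              branch 1.1.1.1 (add (e ↔ a), ¬c):
                (e ↔ a): β-rule — branch into e, a  //  ¬e, ¬a.
                  branch 1.1.1.1.1 (add e, a):
                    ○ open, literals {a=T, c=F, e=T}.
                  branch 1.1.1.1.2 (add ¬e, ¬a):
                    × closes — contains both a and ¬a.
              branch 1.1.1.2 (add ¬(e ↔ a), c):
                ¬(e ↔ a): β-rule — branch into e, ¬a  //  ¬e, a.
                  branch 1.1.1.2.1 (add e, ¬a):
                    × closes — contains both a and ¬a.
                  branch 1.1.1.2.2 (add ¬e, a):
                    ○ open, literals {a=T, c=T, e=F}.
          branch 1.1.2 (add ((¬a ∨ a) ∧ ¬b)):
            ((¬a ∨ a) ∧ ¬b): α-rule — add (¬a ∨ a), ¬b.
            (¬a ∨ a): β-rule — branch into ¬a  //  a.
              branch 1.1.2.1 (add ¬a):
                × closes — contains both a and ¬a.
              branch 1.1.2.2 (add a):
                ○ open, literals {a=T, b=F}.
      branch 1.2 (add ((e → ¬c) ∨ ¬d)):
        ((e → ¬c) ∨ ¬d): β-rule — branch into (e → ¬c)  //  ¬d.
          branch 1.2.1 (add (e → ¬c)):
            (e → ¬c): β-rule — branch into ¬e  //  ¬c.
              branch 1.2.1.1 (add ¬e):
                ○ open, literals {a=T, e=F}.
              branch 1.2.1.2 (add ¬c):
                ○ open, literals {a=T, c=F}.
          branch 1.2.2 (add ¬d):
            ○ open, literals {a=T, d=F}.
  branch 2 (add (¬e ∨ b)):
    (¬e ∨ b): β-rule — branch into ¬e  //  b.
      branch 2.1 (add ¬e):
        ○ open, literals {e=F}.
      branch 2.2 (add b):
        ○ open, literals {b=T}.
3 branches closed, 8 open.
Each open branch fixes some atoms; the unmentioned ones are free. Counting distinct full assignments: branch {a=T, c=F, e=T} (b, d) contributes 4 new; branch {a=T, c=T, e=F} (b, d) contributes 4 new; branch {a=T, b=F} (c, d, e) contributes 4 new; branch {a=T, e=F} (b, c, d) contributes 2 new; branch {a=T, c=F} (b, d, e) contributes 0 new; branch {a=T, d=F} (b, c, e) contributes 1 new; branch {e=F} (a, b, c, d) contributes 8 new; branch {b=T} (a, c, d, e) contributes 5 new. Total: 28.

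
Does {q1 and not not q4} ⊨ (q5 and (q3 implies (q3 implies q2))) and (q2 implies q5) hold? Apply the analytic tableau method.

No

Initial set: {(q1 and not not q4); not ((q5 and (q3 implies (q3 implies q2))) and (q2 implies q5))}.
(q1 and not not q4): α-rule — add q1, not not q4.
not not q4: drop double negation, giving q4.
not ((q5 and (q3 implies (q3 implies q2))) and (q2 implies q5)): β-rule — branch into not (q5 and (q3 implies (q3 implies q2)))  //  not (q2 implies q5).
  branch 1 (add not (q5 and (q3 implies (q3 implies q2)))):
    not (q5 and (q3 implies (q3 implies q2))): β-rule — branch into not q5  //  not (q3 implies (q3 implies q2)).
      branch 1.1 (add not q5):
        ○ open, literals {q1=T, q4=T, q5=F}.
      branch 1.2 (add not (q3 implies (q3 implies q2))):
        not (q3 implies (q3 implies q2)): α-rule — add q3, not (q3 implies q2).
        not (q3 implies q2): α-rule — add q3, not q2.
        ○ open, literals {q1=T, q2=F, q3=T, q4=T}.
  branch 2 (add not (q2 implies q5)):
    not (q2 implies q5): α-rule — add q2, not q5.
    ○ open, literals {q1=T, q2=T, q4=T, q5=F}.
0 branches closed, 3 open.
An open branch gives a countermodel: q1=T, q4=T, q5=F (unmentioned atoms arbitrary); the premises hold there but the conclusion fails.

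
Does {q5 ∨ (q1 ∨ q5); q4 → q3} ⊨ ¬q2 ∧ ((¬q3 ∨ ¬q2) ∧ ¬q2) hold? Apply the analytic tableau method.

Initial set: {T (q5 ∨ (q1 ∨ q5)); T (q4 → q3); F (¬q2 ∧ ((¬q3 ∨ ¬q2) ∧ ¬q2))}.
T (q5 ∨ (q1 ∨ q5)): β-rule — branch into T q5  //  T (q1 ∨ q5).
  branch 1 (add T q5):
    T (q4 → q3): β-rule — branch into F q4  //  T q3.
      branch 1.1 (add F q4):
        F (¬q2 ∧ ((¬q3 ∨ ¬q2) ∧ ¬q2)): β-rule — branch into F ¬q2  //  F ((¬q3 ∨ ¬q2) ∧ ¬q2).
          branch 1.1.1 (add F ¬q2):
            ○ open, literals {q2=true, q4=false, q5=true}.
          branch 1.1.2 (add F ((¬q3 ∨ ¬q2) ∧ ¬q2)):
            F ((¬q3 ∨ ¬q2) ∧ ¬q2): β-rule — branch into F (¬q3 ∨ ¬q2)  //  F ¬q2.
              branch 1.1.2.1 (add F (¬q3 ∨ ¬q2)):
                F (¬q3 ∨ ¬q2): α-rule — add F ¬q3, F ¬q2.
                ○ open, literals {q2=true, q3=true, q4=false, q5=true}.
              branch 1.1.2.2 (add F ¬q2):
                ○ open, literals {q2=true, q4=false, q5=true}.
      branch 1.2 (add T q3):
        F (¬q2 ∧ ((¬q3 ∨ ¬q2) ∧ ¬q2)): β-rule — branch into F ¬q2  //  F ((¬q3 ∨ ¬q2) ∧ ¬q2).
          branch 1.2.1 (add F ¬q2):
            ○ open, literals {q2=true, q3=true, q5=true}.
          branch 1.2.2 (add F ((¬q3 ∨ ¬q2) ∧ ¬q2)):
            F ((¬q3 ∨ ¬q2) ∧ ¬q2): β-rule — branch into F (¬q3 ∨ ¬q2)  //  F ¬q2.
              branch 1.2.2.1 (add F (¬q3 ∨ ¬q2)):
                F (¬q3 ∨ ¬q2): α-rule — add F ¬q3, F ¬q2.
                ○ open, literals {q2=true, q3=true, q5=true}.
              branch 1.2.2.2 (add F ¬q2):
                ○ open, literals {q2=true, q3=true, q5=true}.
  branch 2 (add T (q1 ∨ q5)):
    T (q4 → q3): β-rule — branch into F q4  //  T q3.
      branch 2.1 (add F q4):
        F (¬q2 ∧ ((¬q3 ∨ ¬q2) ∧ ¬q2)): β-rule — branch into F ¬q2  //  F ((¬q3 ∨ ¬q2) ∧ ¬q2).
          branch 2.1.1 (add F ¬q2):
            T (q1 ∨ q5): β-rule — branch into T q1  //  T q5.
              branch 2.1.1.1 (add T q1):
                ○ open, literals {q1=true, q2=true, q4=false}.
              branch 2.1.1.2 (add T q5):
                ○ open, literals {q2=true, q4=false, q5=true}.
          branch 2.1.2 (add F ((¬q3 ∨ ¬q2) ∧ ¬q2)):
            T (q1 ∨ q5): β-rule — branch into T q1  //  T q5.
              branch 2.1.2.1 (add T q1):
                F ((¬q3 ∨ ¬q2) ∧ ¬q2): β-rule — branch into F (¬q3 ∨ ¬q2)  //  F ¬q2.
                  branch 2.1.2.1.1 (add F (¬q3 ∨ ¬q2)):
                    F (¬q3 ∨ ¬q2): α-rule — add F ¬q3, F ¬q2.
                    ○ open, literals {q1=true, q2=true, q3=true, q4=false}.
                  branch 2.1.2.1.2 (add F ¬q2):
                    ○ open, literals {q1=true, q2=true, q4=false}.
              branch 2.1.2.2 (add T q5):
                F ((¬q3 ∨ ¬q2) ∧ ¬q2): β-rule — branch into F (¬q3 ∨ ¬q2)  //  F ¬q2.
                  branch 2.1.2.2.1 (add F (¬q3 ∨ ¬q2)):
                    F (¬q3 ∨ ¬q2): α-rule — add F ¬q3, F ¬q2.
                    ○ open, literals {q2=true, q3=true, q4=false, q5=true}.
                  branch 2.1.2.2.2 (add F ¬q2):
                    ○ open, literals {q2=true, q4=false, q5=true}.
      branch 2.2 (add T q3):
        F (¬q2 ∧ ((¬q3 ∨ ¬q2) ∧ ¬q2)): β-rule — branch into F ¬q2  //  F ((¬q3 ∨ ¬q2) ∧ ¬q2).
          branch 2.2.1 (add F ¬q2):
            T (q1 ∨ q5): β-rule — branch into T q1  //  T q5.
              branch 2.2.1.1 (add T q1):
                ○ open, literals {q1=true, q2=true, q3=true}.
              branch 2.2.1.2 (add T q5):
                ○ open, literals {q2=true, q3=true, q5=true}.
          branch 2.2.2 (add F ((¬q3 ∨ ¬q2) ∧ ¬q2)):
            T (q1 ∨ q5): β-rule — branch into T q1  //  T q5.
              branch 2.2.2.1 (add T q1):
                F ((¬q3 ∨ ¬q2) ∧ ¬q2): β-rule — branch into F (¬q3 ∨ ¬q2)  //  F ¬q2.
                  branch 2.2.2.1.1 (add F (¬q3 ∨ ¬q2)):
                    F (¬q3 ∨ ¬q2): α-rule — add F ¬q3, F ¬q2.
                    ○ open, literals {q1=true, q2=true, q3=true}.
                  branch 2.2.2.1.2 (add F ¬q2):
                    ○ open, literals {q1=true, q2=true, q3=true}.
              branch 2.2.2.2 (add T q5):
                F ((¬q3 ∨ ¬q2) ∧ ¬q2): β-rule — branch into F (¬q3 ∨ ¬q2)  //  F ¬q2.
                  branch 2.2.2.2.1 (add F (¬q3 ∨ ¬q2)):
                    F (¬q3 ∨ ¬q2): α-rule — add F ¬q3, F ¬q2.
                    ○ open, literals {q2=true, q3=true, q5=true}.
                  branch 2.2.2.2.2 (add F ¬q2):
                    ○ open, literals {q2=true, q3=true, q5=true}.
0 branches closed, 18 open.
An open branch gives a countermodel: q2=true, q4=false, q5=true (unmentioned atoms arbitrary); the premises hold there but the conclusion fails.

No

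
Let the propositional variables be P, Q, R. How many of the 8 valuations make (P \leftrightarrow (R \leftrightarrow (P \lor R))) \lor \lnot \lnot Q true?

Initial set: {T ((P \leftrightarrow (R \leftrightarrow (P \lor R))) \lor \lnot \lnot Q)}.
T ((P \leftrightarrow (R \leftrightarrow (P \lor R))) \lor \lnot \lnot Q): β-rule — branch into T (P \leftrightarrow (R \leftrightarrow (P \lor R)))  //  T \lnot \lnot Q.
  branch 1 (add T (P \leftrightarrow (R \leftrightarrow (P \lor R)))):
    T (P \leftrightarrow (R \leftrightarrow (P \lor R))): β-rule — branch into T P, T (R \leftrightarrow (P \lor R))  //  F P, F (R \leftrightarrow (P \lor R)).
      branch 1.1 (add T P, T (R \leftrightarrow (P \lor R))):
        T (R \leftrightarrow (P \lor R)): β-rule — branch into T R, T (P \lor R)  //  F R, F (P \lor R).
          branch 1.1.1 (add T R, T (P \lor R)):
            T (P \lor R): β-rule — branch into T P  //  T R.
              branch 1.1.1.1 (add T P):
                ○ open, literals {P=true, R=true}.
              branch 1.1.1.2 (add T R):
                ○ open, literals {P=true, R=true}.
          branch 1.1.2 (add F R, F (P \lor R)):
            F (P \lor R): α-rule — add F P, F R.
            × closes — contains both P and \lnot P.
      branch 1.2 (add F P, F (R \leftrightarrow (P \lor R))):
        F (R \leftrightarrow (P \lor R)): β-rule — branch into T R, F (P \lor R)  //  F R, T (P \lor R).
          branch 1.2.1 (add T R, F (P \lor R)):
            F (P \lor R): α-rule — add F P, F R.
            × closes — contains both R and \lnot R.
          branch 1.2.2 (add F R, T (P \lor R)):
            T (P \lor R): β-rule — branch into T P  //  T R.
              branch 1.2.2.1 (add T P):
                × closes — contains both P and \lnot P.
              branch 1.2.2.2 (add T R):
                × closes — contains both R and \lnot R.
  branch 2 (add T \lnot \lnot Q):
    T \lnot \lnot Q: drop double negation, giving T Q.
    ○ open, literals {Q=true}.
4 branches closed, 3 open.
Each open branch fixes some atoms; the unmentioned ones are free. Counting distinct full assignments: branch {P=true, R=true} (Q) contributes 2 new; branch {P=true, R=true} (Q) contributes 0 new; branch {Q=true} (P, R) contributes 3 new. Total: 5.

5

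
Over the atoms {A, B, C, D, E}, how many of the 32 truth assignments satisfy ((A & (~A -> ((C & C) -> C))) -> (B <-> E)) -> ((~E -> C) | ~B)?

30

Initial set: {T (((A & (~A -> ((C & C) -> C))) -> (B <-> E)) -> ((~E -> C) | ~B))}.
T (((A & (~A -> ((C & C) -> C))) -> (B <-> E)) -> ((~E -> C) | ~B)): β-rule — branch into F ((A & (~A -> ((C & C) -> C))) -> (B <-> E))  //  T ((~E -> C) | ~B).
  branch 1 (add F ((A & (~A -> ((C & C) -> C))) -> (B <-> E))):
    F ((A & (~A -> ((C & C) -> C))) -> (B <-> E)): α-rule — add T (A & (~A -> ((C & C) -> C))), F (B <-> E).
    T (A & (~A -> ((C & C) -> C))): α-rule — add T A, T (~A -> ((C & C) -> C)).
    F (B <-> E): β-rule — branch into T B, F E  //  F B, T E.
      branch 1.1 (add T B, F E):
        T (~A -> ((C & C) -> C)): β-rule — branch into F ~A  //  T ((C & C) -> C).
          branch 1.1.1 (add F ~A):
            ○ open, literals {A=T, B=T, E=F}.
          branch 1.1.2 (add T ((C & C) -> C)):
            T ((C & C) -> C): β-rule — branch into F (C & C)  //  T C.
              branch 1.1.2.1 (add F (C & C)):
                F (C & C): β-rule — branch into F C  //  F C.
                  branch 1.1.2.1.1 (add F C):
                    ○ open, literals {A=T, B=T, C=F, E=F}.
                  branch 1.1.2.1.2 (add F C):
                    ○ open, literals {A=T, B=T, C=F, E=F}.
              branch 1.1.2.2 (add T C):
                ○ open, literals {A=T, B=T, C=T, E=F}.
      branch 1.2 (add F B, T E):
        T (~A -> ((C & C) -> C)): β-rule — branch into F ~A  //  T ((C & C) -> C).
          branch 1.2.1 (add F ~A):
            ○ open, literals {A=T, B=F, E=T}.
          branch 1.2.2 (add T ((C & C) -> C)):
            T ((C & C) -> C): β-rule — branch into F (C & C)  //  T C.
              branch 1.2.2.1 (add F (C & C)):
                F (C & C): β-rule — branch into F C  //  F C.
                  branch 1.2.2.1.1 (add F C):
                    ○ open, literals {A=T, B=F, C=F, E=T}.
                  branch 1.2.2.1.2 (add F C):
                    ○ open, literals {A=T, B=F, C=F, E=T}.
              branch 1.2.2.2 (add T C):
                ○ open, literals {A=T, B=F, C=T, E=T}.
  branch 2 (add T ((~E -> C) | ~B)):
    T ((~E -> C) | ~B): β-rule — branch into T (~E -> C)  //  T ~B.
      branch 2.1 (add T (~E -> C)):
        T (~E -> C): β-rule — branch into F ~E  //  T C.
          branch 2.1.1 (add F ~E):
            ○ open, literals {E=T}.
          branch 2.1.2 (add T C):
            ○ open, literals {C=T}.
      branch 2.2 (add T ~B):
        ○ open, literals {B=F}.
0 branches closed, 11 open.
Each open branch fixes some atoms; the unmentioned ones are free. Counting distinct full assignments: branch {A=T, B=T, E=F} (C, D) contributes 4 new; branch {A=T, B=T, C=F, E=F} (D) contributes 0 new; branch {A=T, B=T, C=F, E=F} (D) contributes 0 new; branch {A=T, B=T, C=T, E=F} (D) contributes 0 new; branch {A=T, B=F, E=T} (C, D) contributes 4 new; branch {A=T, B=F, C=F, E=T} (D) contributes 0 new; branch {A=T, B=F, C=F, E=T} (D) contributes 0 new; branch {A=T, B=F, C=T, E=T} (D) contributes 0 new; branch {E=T} (A, B, C, D) contributes 12 new; branch {C=T} (A, B, D, E) contributes 6 new; branch {B=F} (A, C, D, E) contributes 4 new. Total: 30.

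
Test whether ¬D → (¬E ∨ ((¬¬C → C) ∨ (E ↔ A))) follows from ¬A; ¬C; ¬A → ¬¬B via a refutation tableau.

Initial set: {T ¬A; T ¬C; T (¬A → ¬¬B); F (¬D → (¬E ∨ ((¬¬C → C) ∨ (E ↔ A))))}.
F (¬D → (¬E ∨ ((¬¬C → C) ∨ (E ↔ A)))): α-rule — add T ¬D, F (¬E ∨ ((¬¬C → C) ∨ (E ↔ A))).
F (¬E ∨ ((¬¬C → C) ∨ (E ↔ A))): α-rule — add F ¬E, F ((¬¬C → C) ∨ (E ↔ A)).
F ((¬¬C → C) ∨ (E ↔ A)): α-rule — add F (¬¬C → C), F (E ↔ A).
F (¬¬C → C): α-rule — add T ¬¬C, F C.
T ¬¬C: drop double negation, giving T C.
× closes — contains both C and ¬C.
All 1 branch closes.
Every branch closed, so the premises entail the conclusion.

Yes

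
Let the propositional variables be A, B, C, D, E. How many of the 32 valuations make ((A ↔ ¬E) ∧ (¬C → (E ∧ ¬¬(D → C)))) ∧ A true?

4

Initial set: {(((A ↔ ¬E) ∧ (¬C → (E ∧ ¬¬(D → C)))) ∧ A)}.
(((A ↔ ¬E) ∧ (¬C → (E ∧ ¬¬(D → C)))) ∧ A): α-rule — add ((A ↔ ¬E) ∧ (¬C → (E ∧ ¬¬(D → C)))), A.
((A ↔ ¬E) ∧ (¬C → (E ∧ ¬¬(D → C)))): α-rule — add (A ↔ ¬E), (¬C → (E ∧ ¬¬(D → C))).
(A ↔ ¬E): β-rule — branch into A, ¬E  //  ¬A, ¬¬E.
  branch 1 (add A, ¬E):
    (¬C → (E ∧ ¬¬(D → C))): β-rule — branch into ¬¬C  //  (E ∧ ¬¬(D → C)).
      branch 1.1 (add ¬¬C):
        ○ open, literals {A=1, C=1, E=0}.
      branch 1.2 (add (E ∧ ¬¬(D → C))):
        (E ∧ ¬¬(D → C)): α-rule — add E, ¬¬(D → C).
        × closes — contains both E and ¬E.
  branch 2 (add ¬A, ¬¬E):
    × closes — contains both A and ¬A.
2 branches closed, 1 open.
Each open branch fixes some atoms; the unmentioned ones are free. Counting distinct full assignments: branch {A=1, C=1, E=0} (B, D) contributes 4 new. Total: 4.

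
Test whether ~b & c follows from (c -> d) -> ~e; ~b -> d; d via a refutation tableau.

No

Initial set: {((c -> d) -> ~e); (~b -> d); d; ~(~b & c)}.
((c -> d) -> ~e): β-rule — branch into ~(c -> d)  //  ~e.
  branch 1 (add ~(c -> d)):
    ~(c -> d): α-rule — add c, ~d.
    × closes — contains both d and ~d.
  branch 2 (add ~e):
    (~b -> d): β-rule — branch into ~~b  //  d.
      branch 2.1 (add ~~b):
        ~(~b & c): β-rule — branch into ~~b  //  ~c.
          branch 2.1.1 (add ~~b):
            ○ open, literals {b=true, d=true, e=false}.
          branch 2.1.2 (add ~c):
            ○ open, literals {b=true, c=false, d=true, e=false}.
      branch 2.2 (add d):
        ~(~b & c): β-rule — branch into ~~b  //  ~c.
          branch 2.2.1 (add ~~b):
            ○ open, literals {b=true, d=true, e=false}.
          branch 2.2.2 (add ~c):
            ○ open, literals {c=false, d=true, e=false}.
1 branch closed, 4 open.
An open branch gives a countermodel: b=true, d=true, e=false (unmentioned atoms arbitrary); the premises hold there but the conclusion fails.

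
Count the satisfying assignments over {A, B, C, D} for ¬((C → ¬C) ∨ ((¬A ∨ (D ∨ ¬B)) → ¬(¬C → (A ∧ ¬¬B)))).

7

Initial set: {¬((C → ¬C) ∨ ((¬A ∨ (D ∨ ¬B)) → ¬(¬C → (A ∧ ¬¬B))))}.
¬((C → ¬C) ∨ ((¬A ∨ (D ∨ ¬B)) → ¬(¬C → (A ∧ ¬¬B)))): α-rule — add ¬(C → ¬C), ¬((¬A ∨ (D ∨ ¬B)) → ¬(¬C → (A ∧ ¬¬B))).
¬(C → ¬C): α-rule — add C, ¬¬C.
¬((¬A ∨ (D ∨ ¬B)) → ¬(¬C → (A ∧ ¬¬B))): α-rule — add (¬A ∨ (D ∨ ¬B)), ¬¬(¬C → (A ∧ ¬¬B)).
(¬A ∨ (D ∨ ¬B)): β-rule — branch into ¬A  //  (D ∨ ¬B).
  branch 1 (add ¬A):
    ¬¬(¬C → (A ∧ ¬¬B)): β-rule — branch into ¬¬C  //  (A ∧ ¬¬B).
      branch 1.1 (add ¬¬C):
        ○ open, literals {A=F, C=T}.
      branch 1.2 (add (A ∧ ¬¬B)):
        (A ∧ ¬¬B): α-rule — add A, ¬¬B.
        × closes — contains both A and ¬A.
  branch 2 (add (D ∨ ¬B)):
    ¬¬(¬C → (A ∧ ¬¬B)): β-rule — branch into ¬¬C  //  (A ∧ ¬¬B).
      branch 2.1 (add ¬¬C):
        (D ∨ ¬B): β-rule — branch into D  //  ¬B.
          branch 2.1.1 (add D):
            ○ open, literals {C=T, D=T}.
          branch 2.1.2 (add ¬B):
            ○ open, literals {B=F, C=T}.
      branch 2.2 (add (A ∧ ¬¬B)):
        (A ∧ ¬¬B): α-rule — add A, ¬¬B.
        ¬¬B: drop double negation, giving B.
        (D ∨ ¬B): β-rule — branch into D  //  ¬B.
          branch 2.2.1 (add D):
            ○ open, literals {A=T, B=T, C=T, D=T}.
          branch 2.2.2 (add ¬B):
            × closes — contains both B and ¬B.
2 branches closed, 4 open.
Each open branch fixes some atoms; the unmentioned ones are free. Counting distinct full assignments: branch {A=F, C=T} (B, D) contributes 4 new; branch {C=T, D=T} (A, B) contributes 2 new; branch {B=F, C=T} (A, D) contributes 1 new; branch {A=T, B=T, C=T, D=T} (none free) contributes 0 new. Total: 7.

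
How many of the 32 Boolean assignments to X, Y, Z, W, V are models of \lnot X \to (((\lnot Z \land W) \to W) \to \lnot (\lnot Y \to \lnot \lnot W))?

20

Initial set: {T (\lnot X \to (((\lnot Z \land W) \to W) \to \lnot (\lnot Y \to \lnot \lnot W)))}.
T (\lnot X \to (((\lnot Z \land W) \to W) \to \lnot (\lnot Y \to \lnot \lnot W))): β-rule — branch into F \lnot X  //  T (((\lnot Z \land W) \to W) \to \lnot (\lnot Y \to \lnot \lnot W)).
  branch 1 (add F \lnot X):
    ○ open, literals {X=1}.
  branch 2 (add T (((\lnot Z \land W) \to W) \to \lnot (\lnot Y \to \lnot \lnot W))):
    T (((\lnot Z \land W) \to W) \to \lnot (\lnot Y \to \lnot \lnot W)): β-rule — branch into F ((\lnot Z \land W) \to W)  //  T \lnot (\lnot Y \to \lnot \lnot W).
      branch 2.1 (add F ((\lnot Z \land W) \to W)):
        F ((\lnot Z \land W) \to W): α-rule — add T (\lnot Z \land W), F W.
        T (\lnot Z \land W): α-rule — add T \lnot Z, T W.
        × closes — contains both W and \lnot W.
      branch 2.2 (add T \lnot (\lnot Y \to \lnot \lnot W)):
        T \lnot (\lnot Y \to \lnot \lnot W): α-rule — add T \lnot Y, F \lnot \lnot W.
        F \lnot \lnot W: drop double negation, giving F W.
        ○ open, literals {W=0, Y=0}.
1 branch closed, 2 open.
Each open branch fixes some atoms; the unmentioned ones are free. Counting distinct full assignments: branch {X=1} (Y, Z, W, V) contributes 16 new; branch {W=0, Y=0} (X, Z, V) contributes 4 new. Total: 20.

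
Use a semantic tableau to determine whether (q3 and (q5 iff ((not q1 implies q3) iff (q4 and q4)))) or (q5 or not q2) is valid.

Not valid

Assume the negation and expand:
Initial set: {not ((q3 and (q5 iff ((not q1 implies q3) iff (q4 and q4)))) or (q5 or not q2))}.
not ((q3 and (q5 iff ((not q1 implies q3) iff (q4 and q4)))) or (q5 or not q2)): α-rule — add not (q3 and (q5 iff ((not q1 implies q3) iff (q4 and q4)))), not (q5 or not q2).
not (q5 or not q2): α-rule — add not q5, not not q2.
not (q3 and (q5 iff ((not q1 implies q3) iff (q4 and q4)))): β-rule — branch into not q3  //  not (q5 iff ((not q1 implies q3) iff (q4 and q4))).
  branch 1 (add not q3):
    ○ open, literals {q2=true, q3=false, q5=false}.
  branch 2 (add not (q5 iff ((not q1 implies q3) iff (q4 and q4)))):
    not (q5 iff ((not q1 implies q3) iff (q4 and q4))): β-rule — branch into q5, not ((not q1 implies q3) iff (q4 and q4))  //  not q5, ((not q1 implies q3) iff (q4 and q4)).
      branch 2.1 (add q5, not ((not q1 implies q3) iff (q4 and q4))):
        × closes — contains both q5 and not q5.
      branch 2.2 (add not q5, ((not q1 implies q3) iff (q4 and q4))):
        ((not q1 implies q3) iff (q4 and q4)): β-rule — branch into (not q1 implies q3), (q4 and q4)  //  not (not q1 implies q3), not (q4 and q4).
          branch 2.2.1 (add (not q1 implies q3), (q4 and q4)):
            (q4 and q4): α-rule — add q4, q4.
            (not q1 implies q3): β-rule — branch into not not q1  //  q3.
              branch 2.2.1.1 (add not not q1):
                ○ open, literals {q1=true, q2=true, q4=true, q5=false}.
              branch 2.2.1.2 (add q3):
                ○ open, literals {q2=true, q3=true, q4=true, q5=false}.
          branch 2.2.2 (add not (not q1 implies q3), not (q4 and q4)):
            not (not q1 implies q3): α-rule — add not q1, not q3.
            not (q4 and q4): β-rule — branch into not q4  //  not q4.
              branch 2.2.2.1 (add not q4):
                ○ open, literals {q1=false, q2=true, q3=false, q4=false, q5=false}.
              branch 2.2.2.2 (add not q4):
                ○ open, literals {q1=false, q2=true, q3=false, q4=false, q5=false}.
1 branch closed, 5 open.
An open branch gives a countermodel: q2=true, q3=false, q5=false (unmentioned atoms arbitrary); under it the original formula is false.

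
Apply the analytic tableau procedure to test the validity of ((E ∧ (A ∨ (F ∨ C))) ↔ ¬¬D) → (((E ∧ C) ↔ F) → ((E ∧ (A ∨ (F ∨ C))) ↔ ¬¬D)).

Assume the negation and expand:
Initial set: {¬(((E ∧ (A ∨ (F ∨ C))) ↔ ¬¬D) → (((E ∧ C) ↔ F) → ((E ∧ (A ∨ (F ∨ C))) ↔ ¬¬D)))}.
¬(((E ∧ (A ∨ (F ∨ C))) ↔ ¬¬D) → (((E ∧ C) ↔ F) → ((E ∧ (A ∨ (F ∨ C))) ↔ ¬¬D))): α-rule — add ((E ∧ (A ∨ (F ∨ C))) ↔ ¬¬D), ¬(((E ∧ C) ↔ F) → ((E ∧ (A ∨ (F ∨ C))) ↔ ¬¬D)).
¬(((E ∧ C) ↔ F) → ((E ∧ (A ∨ (F ∨ C))) ↔ ¬¬D)): α-rule — add ((E ∧ C) ↔ F), ¬((E ∧ (A ∨ (F ∨ C))) ↔ ¬¬D).
((E ∧ (A ∨ (F ∨ C))) ↔ ¬¬D): β-rule — branch into (E ∧ (A ∨ (F ∨ C))), ¬¬D  //  ¬(E ∧ (A ∨ (F ∨ C))), ¬¬¬D.
  branch 1 (add (E ∧ (A ∨ (F ∨ C))), ¬¬D):
    (E ∧ (A ∨ (F ∨ C))): α-rule — add E, (A ∨ (F ∨ C)).
    ¬¬D: drop double negation, giving D.
    ((E ∧ C) ↔ F): β-rule — branch into (E ∧ C), F  //  ¬(E ∧ C), ¬F.
      branch 1.1 (add (E ∧ C), F):
        (E ∧ C): α-rule — add E, C.
        ¬((E ∧ (A ∨ (F ∨ C))) ↔ ¬¬D): β-rule — branch into (E ∧ (A ∨ (F ∨ C))), ¬¬¬D  //  ¬(E ∧ (A ∨ (F ∨ C))), ¬¬D.
          branch 1.1.1 (add (E ∧ (A ∨ (F ∨ C))), ¬¬¬D):
            (E ∧ (A ∨ (F ∨ C))): α-rule — add E, (A ∨ (F ∨ C)).
            ¬¬¬D: drop double negation, giving ¬D.
            × closes — contains both D and ¬D.
          branch 1.1.2 (add ¬(E ∧ (A ∨ (F ∨ C))), ¬¬D):
            ¬¬D: drop double negation, giving D.
            (A ∨ (F ∨ C)): β-rule — branch into A  //  (F ∨ C).
              branch 1.1.2.1 (add A):
                ¬(E ∧ (A ∨ (F ∨ C))): β-rule — branch into ¬E  //  ¬(A ∨ (F ∨ C)).
                  branch 1.1.2.1.1 (add ¬E):
                    × closes — contains both E and ¬E.
                  branch 1.1.2.1.2 (add ¬(A ∨ (F ∨ C))):
                    ¬(A ∨ (F ∨ C)): α-rule — add ¬A, ¬(F ∨ C).
                    × closes — contains both A and ¬A.
              branch 1.1.2.2 (add (F ∨ C)):
                ¬(E ∧ (A ∨ (F ∨ C))): β-rule — branch into ¬E  //  ¬(A ∨ (F ∨ C)).
                  branch 1.1.2.2.1 (add ¬E):
                    × closes — contains both E and ¬E.
                  branch 1.1.2.2.2 (add ¬(A ∨ (F ∨ C))):
                    ¬(A ∨ (F ∨ C)): α-rule — add ¬A, ¬(F ∨ C).
                    ¬(F ∨ C): α-rule — add ¬F, ¬C.
                    × closes — contains both F and ¬F.
      branch 1.2 (add ¬(E ∧ C), ¬F):
        ¬((E ∧ (A ∨ (F ∨ C))) ↔ ¬¬D): β-rule — branch into (E ∧ (A ∨ (F ∨ C))), ¬¬¬D  //  ¬(E ∧ (A ∨ (F ∨ C))), ¬¬D.
          branch 1.2.1 (add (E ∧ (A ∨ (F ∨ C))), ¬¬¬D):
            (E ∧ (A ∨ (F ∨ C))): α-rule — add E, (A ∨ (F ∨ C)).
            ¬¬¬D: drop double negation, giving ¬D.
            × closes — contains both D and ¬D.
          branch 1.2.2 (add ¬(E ∧ (A ∨ (F ∨ C))), ¬¬D):
            ¬¬D: drop double negation, giving D.
            (A ∨ (F ∨ C)): β-rule — branch into A  //  (F ∨ C).
              branch 1.2.2.1 (add A):
                ¬(E ∧ C): β-rule — branch into ¬E  //  ¬C.
                  branch 1.2.2.1.1 (add ¬E):
                    × closes — contains both E and ¬E.
                  branch 1.2.2.1.2 (add ¬C):
                    ¬(E ∧ (A ∨ (F ∨ C))): β-rule — branch into ¬E  //  ¬(A ∨ (F ∨ C)).
                      branch 1.2.2.1.2.1 (add ¬E):
                        × closes — contains both E and ¬E.
                      branch 1.2.2.1.2.2 (add ¬(A ∨ (F ∨ C))):
                        ¬(A ∨ (F ∨ C)): α-rule — add ¬A, ¬(F ∨ C).
                        × closes — contains both A and ¬A.
              branch 1.2.2.2 (add (F ∨ C)):
                ¬(E ∧ C): β-rule — branch into ¬E  //  ¬C.
                  branch 1.2.2.2.1 (add ¬E):
                    × closes — contains both E and ¬E.
                  branch 1.2.2.2.2 (add ¬C):
                    ¬(E ∧ (A ∨ (F ∨ C))): β-rule — branch into ¬E  //  ¬(A ∨ (F ∨ C)).
                      branch 1.2.2.2.2.1 (add ¬E):
                        × closes — contains both E and ¬E.
                      branch 1.2.2.2.2.2 (add ¬(A ∨ (F ∨ C))):
                        ¬(A ∨ (F ∨ C)): α-rule — add ¬A, ¬(F ∨ C).
                        ¬(F ∨ C): α-rule — add ¬F, ¬C.
                        (F ∨ C): β-rule — branch into F  //  C.
                          branch 1.2.2.2.2.2.1 (add F):
                            × closes — contains both F and ¬F.
                          branch 1.2.2.2.2.2.2 (add C):
                            × closes — contains both C and ¬C.
  branch 2 (add ¬(E ∧ (A ∨ (F ∨ C))), ¬¬¬D):
    ¬¬¬D: drop double negation, giving ¬D.
    ((E ∧ C) ↔ F): β-rule — branch into (E ∧ C), F  //  ¬(E ∧ C), ¬F.
      branch 2.1 (add (E ∧ C), F):
        (E ∧ C): α-rule — add E, C.
        ¬((E ∧ (A ∨ (F ∨ C))) ↔ ¬¬D): β-rule — branch into (E ∧ (A ∨ (F ∨ C))), ¬¬¬D  //  ¬(E ∧ (A ∨ (F ∨ C))), ¬¬D.
          branch 2.1.1 (add (E ∧ (A ∨ (F ∨ C))), ¬¬¬D):
            (E ∧ (A ∨ (F ∨ C))): α-rule — add E, (A ∨ (F ∨ C)).
            ¬¬¬D: drop double negation, giving ¬D.
            ¬(E ∧ (A ∨ (F ∨ C))): β-rule — branch into ¬E  //  ¬(A ∨ (F ∨ C)).
              branch 2.1.1.1 (add ¬E):
                × closes — contains both E and ¬E.
              branch 2.1.1.2 (add ¬(A ∨ (F ∨ C))):
                ¬(A ∨ (F ∨ C)): α-rule — add ¬A, ¬(F ∨ C).
                ¬(F ∨ C): α-rule — add ¬F, ¬C.
                × closes — contains both F and ¬F.
          branch 2.1.2 (add ¬(E ∧ (A ∨ (F ∨ C))), ¬¬D):
            ¬¬D: drop double negation, giving D.
            × closes — contains both D and ¬D.
      branch 2.2 (add ¬(E ∧ C), ¬F):
        ¬((E ∧ (A ∨ (F ∨ C))) ↔ ¬¬D): β-rule — branch into (E ∧ (A ∨ (F ∨ C))), ¬¬¬D  //  ¬(E ∧ (A ∨ (F ∨ C))), ¬¬D.
          branch 2.2.1 (add (E ∧ (A ∨ (F ∨ C))), ¬¬¬D):
            (E ∧ (A ∨ (F ∨ C))): α-rule — add E, (A ∨ (F ∨ C)).
            ¬¬¬D: drop double negation, giving ¬D.
            ¬(E ∧ (A ∨ (F ∨ C))): β-rule — branch into ¬E  //  ¬(A ∨ (F ∨ C)).
              branch 2.2.1.1 (add ¬E):
                × closes — contains both E and ¬E.
              branch 2.2.1.2 (add ¬(A ∨ (F ∨ C))):
                ¬(A ∨ (F ∨ C)): α-rule — add ¬A, ¬(F ∨ C).
                ¬(F ∨ C): α-rule — add ¬F, ¬C.
                ¬(E ∧ C): β-rule — branch into ¬E  //  ¬C.
                  branch 2.2.1.2.1 (add ¬E):
                    × closes — contains both E and ¬E.
                  branch 2.2.1.2.2 (add ¬C):
                    (A ∨ (F ∨ C)): β-rule — branch into A  //  (F ∨ C).
                      branch 2.2.1.2.2.1 (add A):
                        × closes — contains both A and ¬A.
                      branch 2.2.1.2.2.2 (add (F ∨ C)):
                        (F ∨ C): β-rule — branch into F  //  C.
                          branch 2.2.1.2.2.2.1 (add F):
                            × closes — contains both F and ¬F.
                          branch 2.2.1.2.2.2.2 (add C):
                            × closes — contains both C and ¬C.
          branch 2.2.2 (add ¬(E ∧ (A ∨ (F ∨ C))), ¬¬D):
            ¬¬D: drop double negation, giving D.
            × closes — contains both D and ¬D.
All 22 branches close.
Every branch closed, so the negation is unsatisfiable and the formula is valid.

Valid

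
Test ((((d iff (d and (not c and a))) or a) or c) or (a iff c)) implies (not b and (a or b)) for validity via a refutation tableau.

Assume the negation and expand:
Initial set: {not (((((d iff (d and (not c and a))) or a) or c) or (a iff c)) implies (not b and (a or b)))}.
not (((((d iff (d and (not c and a))) or a) or c) or (a iff c)) implies (not b and (a or b))): α-rule — add ((((d iff (d and (not c and a))) or a) or c) or (a iff c)), not (not b and (a or b)).
((((d iff (d and (not c and a))) or a) or c) or (a iff c)): β-rule — branch into (((d iff (d and (not c and a))) or a) or c)  //  (a iff c).
  branch 1 (add (((d iff (d and (not c and a))) or a) or c)):
    not (not b and (a or b)): β-rule — branch into not not b  //  not (a or b).
      branch 1.1 (add not not b):
        (((d iff (d and (not c and a))) or a) or c): β-rule — branch into ((d iff (d and (not c and a))) or a)  //  c.
          branch 1.1.1 (add ((d iff (d and (not c and a))) or a)):
            ((d iff (d and (not c and a))) or a): β-rule — branch into (d iff (d and (not c and a)))  //  a.
              branch 1.1.1.1 (add (d iff (d and (not c and a)))):
                (d iff (d and (not c and a))): β-rule — branch into d, (d and (not c and a))  //  not d, not (d and (not c and a)).
                  branch 1.1.1.1.1 (add d, (d and (not c and a))):
                    (d and (not c and a)): α-rule — add d, (not c and a).
                    (not c and a): α-rule — add not c, a.
                    ○ open, literals {a=T, b=T, c=F, d=T}.
                  branch 1.1.1.1.2 (add not d, not (d and (not c and a))):
                    not (d and (not c and a)): β-rule — branch into not d  //  not (not c and a).
                      branch 1.1.1.1.2.1 (add not d):
                        ○ open, literals {b=T, d=F}.
                      branch 1.1.1.1.2.2 (add not (not c and a)):
                        not (not c and a): β-rule — branch into not not c  //  not a.
                          branch 1.1.1.1.2.2.1 (add not not c):
                            ○ open, literals {b=T, c=T, d=F}.
                          branch 1.1.1.1.2.2.2 (add not a):
                            ○ open, literals {a=F, b=T, d=F}.
              branch 1.1.1.2 (add a):
                ○ open, literals {a=T, b=T}.
          branch 1.1.2 (add c):
            ○ open, literals {b=T, c=T}.
      branch 1.2 (add not (a or b)):
        not (a or b): α-rule — add not a, not b.
        (((d iff (d and (not c and a))) or a) or c): β-rule — branch into ((d iff (d and (not c and a))) or a)  //  c.
          branch 1.2.1 (add ((d iff (d and (not c and a))) or a)):
            ((d iff (d and (not c and a))) or a): β-rule — branch into (d iff (d and (not c and a)))  //  a.
              branch 1.2.1.1 (add (d iff (d and (not c and a)))):
                (d iff (d and (not c and a))): β-rule — branch into d, (d and (not c and a))  //  not d, not (d and (not c and a)).
                  branch 1.2.1.1.1 (add d, (d and (not c and a))):
                    (d and (not c and a)): α-rule — add d, (not c and a).
                    (not c and a): α-rule — add not c, a.
                    × closes — contains both a and not a.
                  branch 1.2.1.1.2 (add not d, not (d and (not c and a))):
                    not (d and (not c and a)): β-rule — branch into not d  //  not (not c and a).
                      branch 1.2.1.1.2.1 (add not d):
                        ○ open, literals {a=F, b=F, d=F}.
                      branch 1.2.1.1.2.2 (add not (not c and a)):
                        not (not c and a): β-rule — branch into not not c  //  not a.
                          branch 1.2.1.1.2.2.1 (add not not c):
                            ○ open, literals {a=F, b=F, c=T, d=F}.
                          branch 1.2.1.1.2.2.2 (add not a):
                            ○ open, literals {a=F, b=F, d=F}.
              branch 1.2.1.2 (add a):
                × closes — contains both a and not a.
          branch 1.2.2 (add c):
            ○ open, literals {a=F, b=F, c=T}.
  branch 2 (add (a iff c)):
    not (not b and (a or b)): β-rule — branch into not not b  //  not (a or b).
      branch 2.1 (add not not b):
        (a iff c): β-rule — branch into a, c  //  not a, not c.
          branch 2.1.1 (add a, c):
            ○ open, literals {a=T, b=T, c=T}.
          branch 2.1.2 (add not a, not c):
            ○ open, literals {a=F, b=T, c=F}.
      branch 2.2 (add not (a or b)):
        not (a or b): α-rule — add not a, not b.
        (a iff c): β-rule — branch into a, c  //  not a, not c.
          branch 2.2.1 (add a, c):
            × closes — contains both a and not a.
          branch 2.2.2 (add not a, not c):
            ○ open, literals {a=F, b=F, c=F}.
3 branches closed, 13 open.
An open branch gives a countermodel: a=T, b=T, c=F, d=T (unmentioned atoms arbitrary); under it the original formula is false.

Not valid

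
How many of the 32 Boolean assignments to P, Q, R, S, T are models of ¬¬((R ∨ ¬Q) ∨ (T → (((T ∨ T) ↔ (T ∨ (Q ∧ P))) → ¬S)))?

Initial set: {¬¬((R ∨ ¬Q) ∨ (T → (((T ∨ T) ↔ (T ∨ (Q ∧ P))) → ¬S)))}.
¬¬((R ∨ ¬Q) ∨ (T → (((T ∨ T) ↔ (T ∨ (Q ∧ P))) → ¬S))): drop double negation, giving ((R ∨ ¬Q) ∨ (T → (((T ∨ T) ↔ (T ∨ (Q ∧ P))) → ¬S))).
((R ∨ ¬Q) ∨ (T → (((T ∨ T) ↔ (T ∨ (Q ∧ P))) → ¬S))): β-rule — branch into (R ∨ ¬Q)  //  (T → (((T ∨ T) ↔ (T ∨ (Q ∧ P))) → ¬S)).
  branch 1 (add (R ∨ ¬Q)):
    (R ∨ ¬Q): β-rule — branch into R  //  ¬Q.
      branch 1.1 (add R):
        ○ open, literals {R=true}.
      branch 1.2 (add ¬Q):
        ○ open, literals {Q=false}.
  branch 2 (add (T → (((T ∨ T) ↔ (T ∨ (Q ∧ P))) → ¬S))):
    (T → (((T ∨ T) ↔ (T ∨ (Q ∧ P))) → ¬S)): β-rule — branch into ¬T  //  (((T ∨ T) ↔ (T ∨ (Q ∧ P))) → ¬S).
      branch 2.1 (add ¬T):
        ○ open, literals {T=false}.
      branch 2.2 (add (((T ∨ T) ↔ (T ∨ (Q ∧ P))) → ¬S)):
        (((T ∨ T) ↔ (T ∨ (Q ∧ P))) → ¬S): β-rule — branch into ¬((T ∨ T) ↔ (T ∨ (Q ∧ P)))  //  ¬S.
          branch 2.2.1 (add ¬((T ∨ T) ↔ (T ∨ (Q ∧ P)))):
            ¬((T ∨ T) ↔ (T ∨ (Q ∧ P))): β-rule — branch into (T ∨ T), ¬(T ∨ (Q ∧ P))  //  ¬(T ∨ T), (T ∨ (Q ∧ P)).
              branch 2.2.1.1 (add (T ∨ T), ¬(T ∨ (Q ∧ P))):
                ¬(T ∨ (Q ∧ P)): α-rule — add ¬T, ¬(Q ∧ P).
                (T ∨ T): β-rule — branch into T  //  T.
                  branch 2.2.1.1.1 (add T):
                    × closes — contains both T and ¬T.
                  branch 2.2.1.1.2 (add T):
                    × closes — contains both T and ¬T.
              branch 2.2.1.2 (add ¬(T ∨ T), (T ∨ (Q ∧ P))):
                ¬(T ∨ T): α-rule — add ¬T, ¬T.
                (T ∨ (Q ∧ P)): β-rule — branch into T  //  (Q ∧ P).
                  branch 2.2.1.2.1 (add T):
                    × closes — contains both T and ¬T.
                  branch 2.2.1.2.2 (add (Q ∧ P)):
                    (Q ∧ P): α-rule — add Q, P.
                    ○ open, literals {P=true, Q=true, T=false}.
          branch 2.2.2 (add ¬S):
            ○ open, literals {S=false}.
3 branches closed, 5 open.
Each open branch fixes some atoms; the unmentioned ones are free. Counting distinct full assignments: branch {R=true} (P, Q, S, T) contributes 16 new; branch {Q=false} (P, R, S, T) contributes 8 new; branch {T=false} (P, Q, R, S) contributes 4 new; branch {P=true, Q=true, T=false} (R, S) contributes 0 new; branch {S=false} (P, Q, R, T) contributes 2 new. Total: 30.

30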